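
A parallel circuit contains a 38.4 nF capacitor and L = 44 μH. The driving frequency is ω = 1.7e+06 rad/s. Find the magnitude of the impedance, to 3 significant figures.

X_L = ωL = 74.8 Ω
X_C = 1/(ωC) = 15.3 Ω
Parallel: admittances add. Y = 1/(jωL) + jωC
Y = (0 + j0.0519) S
|Y| = 0.0519 S → |Z| = 1/|Y| = 19.3 Ω, ∠Z = −∠Y = -90.0°

19.3 Ω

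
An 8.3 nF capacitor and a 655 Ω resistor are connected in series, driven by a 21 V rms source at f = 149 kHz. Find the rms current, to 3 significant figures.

ω = 2πf = 936200 rad/s
X_C = 1/(ωC) = 129 Ω
Z = 655 − j129 Ω
|Z| = √(655² + 129²) = 668 Ω
I = V/|Z| = 21/668 = 31.5 mA

31.5 mA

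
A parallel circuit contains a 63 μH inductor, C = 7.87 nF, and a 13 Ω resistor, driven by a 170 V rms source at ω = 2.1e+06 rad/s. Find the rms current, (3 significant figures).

13.2 A

X_L = ωL = 132 Ω
X_C = 1/(ωC) = 60.5 Ω
Parallel: admittances add. Y = 1/R + 1/(jωL) + jωC
Y = (0.0769 + j0.00897) S
|Y| = 0.0774 S → |Z| = 1/|Y| = 12.9 Ω, ∠Z = −∠Y = -6.65°
I = V/|Z| = 170/12.9 = 13.2 A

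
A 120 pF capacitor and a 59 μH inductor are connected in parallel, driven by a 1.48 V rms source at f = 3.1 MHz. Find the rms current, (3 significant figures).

ω = 2πf = 1.948e+07 rad/s
X_L = ωL = 1150 Ω
X_C = 1/(ωC) = 428 Ω
Parallel: admittances add. Y = 1/(jωL) + jωC
Y = (0 + j0.00147) S
|Y| = 0.00147 S → |Z| = 1/|Y| = 682 Ω, ∠Z = −∠Y = -90.0°
I = V/|Z| = 1.48/682 = 2.17 mA

2.17 mA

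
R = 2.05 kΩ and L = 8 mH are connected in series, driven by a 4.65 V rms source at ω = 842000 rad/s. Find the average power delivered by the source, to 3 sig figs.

894 μW

X_L = ωL = 6740 Ω
Z = 2050 + j6740 Ω
|Z| = √(2050² + 6740²) = 7040 Ω
∠Z = arctan(6740/2050) = 73.1°
I = V/|Z| = 660 μA
P = VI cos φ = 4.65 × 0.000660 × cos(73.1°) = 894 μW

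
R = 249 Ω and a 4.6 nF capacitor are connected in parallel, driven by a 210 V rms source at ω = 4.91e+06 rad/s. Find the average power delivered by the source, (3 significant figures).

177 W

X_C = 1/(ωC) = 44.3 Ω
Parallel: admittances add. Y = 1/R + jωC
Y = (0.00402 + j0.0226) S
|Y| = 0.0229 S → |Z| = 1/|Y| = 43.6 Ω, ∠Z = −∠Y = -79.9°
I = V/|Z| = 4.82 A
P = VI cos φ = 210 × 4.82 × cos(-79.9°) = 177 W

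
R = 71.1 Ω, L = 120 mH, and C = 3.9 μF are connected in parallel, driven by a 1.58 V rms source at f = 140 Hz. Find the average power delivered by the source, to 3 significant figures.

ω = 2πf = 879.6 rad/s
X_L = ωL = 106 Ω
X_C = 1/(ωC) = 291 Ω
Parallel: admittances add. Y = 1/R + 1/(jωL) + jωC
Y = (0.0141 − j0.00604) S
|Y| = 0.0153 S → |Z| = 1/|Y| = 65.3 Ω, ∠Z = −∠Y = 23.3°
I = V/|Z| = 24.2 mA
P = VI cos φ = 1.58 × 0.0242 × cos(23.3°) = 35.1 mW

35.1 mW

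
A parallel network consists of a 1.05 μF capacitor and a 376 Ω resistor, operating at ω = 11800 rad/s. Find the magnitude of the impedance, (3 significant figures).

X_C = 1/(ωC) = 80.7 Ω
Parallel: admittances add. Y = 1/R + jωC
Y = (0.00266 + j0.0124) S
|Y| = 0.0127 S → |Z| = 1/|Y| = 78.9 Ω, ∠Z = −∠Y = -77.9°

78.9 Ω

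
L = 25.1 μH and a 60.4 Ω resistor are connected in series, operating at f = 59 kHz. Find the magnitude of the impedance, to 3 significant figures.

61.1 Ω

ω = 2πf = 370700 rad/s
X_L = ωL = 9.30 Ω
Z = 60.4 + j9.30 Ω
|Z| = √(60.4² + 9.30²) = 61.1 Ω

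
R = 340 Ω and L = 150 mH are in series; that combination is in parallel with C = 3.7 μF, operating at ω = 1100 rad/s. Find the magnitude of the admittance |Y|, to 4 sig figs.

X_L = ωL = 165.0 Ω
X_C = 1/(ωC) = 245.7 Ω
Branch 1 (R+jX_L): Z₁ = 340.0 + j165.0 Ω, |Z₁| = 377.9 Ω
Branch 2 (−jX_C): Z₂ = −j245.7 Ω
Parallel: Z = Z₁Z₂/(Z₁+Z₂), |Z| = 265.7 Ω, ∠Z = -50.76°
|Y| = 1/|Z| = 3.763 mS

3.763 mS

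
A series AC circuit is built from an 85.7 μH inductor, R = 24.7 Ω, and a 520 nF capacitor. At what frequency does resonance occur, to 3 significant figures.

ω₀ = 1/√(LC) = 1/√(8.57e-05 × 5.2e-07) = 149800 rad/s
f₀ = ω₀/(2π) = 23.8 kHz

23.8 kHz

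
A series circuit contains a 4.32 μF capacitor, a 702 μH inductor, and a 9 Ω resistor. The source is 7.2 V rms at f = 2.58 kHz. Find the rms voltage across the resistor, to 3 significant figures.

6.85 V

ω = 2πf = 16210 rad/s
X_L = ωL = 11.4 Ω
X_C = 1/(ωC) = 14.3 Ω
Net reactance X = X_L − X_C = -2.90 Ω
Z = 9.00 − j2.90 Ω
|Z| = √(9.00² + 2.90²) = 9.46 Ω
I = V/|Z| = 761 mA
V_R = I·|Z_R| = 0.761 × 9.00 = 6.85 V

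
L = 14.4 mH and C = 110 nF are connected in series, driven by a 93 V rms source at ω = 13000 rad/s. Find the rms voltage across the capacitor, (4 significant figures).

127.0 V

X_L = ωL = 187.2 Ω
X_C = 1/(ωC) = 699.3 Ω
Net reactance X = X_L − X_C = -512.1 Ω
Z = − j512.1 Ω
|Z| = √(0² + 512.1²) = 512.1 Ω
I = V/|Z| = 181.6 mA
V_C = I·|Z_C| = 0.1816 × 699.3 = 127.0 V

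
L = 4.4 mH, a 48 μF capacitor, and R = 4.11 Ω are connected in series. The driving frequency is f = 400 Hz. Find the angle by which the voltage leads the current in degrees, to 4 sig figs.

ω = 2πf = 2513 rad/s
X_L = ωL = 11.06 Ω
X_C = 1/(ωC) = 8.289 Ω
Net reactance X = X_L − X_C = 2.769 Ω
Z = 4.110 + j2.769 Ω
|Z| = √(4.110² + 2.769²) = 4.956 Ω
∠Z = arctan(2.769/4.110) = 33.97°

33.97°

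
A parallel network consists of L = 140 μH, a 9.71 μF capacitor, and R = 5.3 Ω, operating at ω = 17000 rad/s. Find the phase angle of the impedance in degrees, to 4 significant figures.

X_L = ωL = 2.380 Ω
X_C = 1/(ωC) = 6.058 Ω
Parallel: admittances add. Y = 1/R + 1/(jωL) + jωC
Y = (0.1887 − j0.2551) S
|Y| = 0.3173 S → |Z| = 1/|Y| = 3.152 Ω, ∠Z = −∠Y = 53.51°

53.51°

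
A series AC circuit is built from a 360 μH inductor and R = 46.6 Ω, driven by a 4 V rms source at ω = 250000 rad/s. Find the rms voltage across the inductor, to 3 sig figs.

X_L = ωL = 90.0 Ω
Z = 46.6 + j90.0 Ω
|Z| = √(46.6² + 90.0²) = 101 Ω
I = V/|Z| = 39.5 mA
V_L = I·|Z_L| = 0.0395 × 90.0 = 3.55 V

3.55 V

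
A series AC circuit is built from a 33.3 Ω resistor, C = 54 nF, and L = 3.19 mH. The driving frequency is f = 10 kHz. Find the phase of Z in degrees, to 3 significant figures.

ω = 2πf = 62830 rad/s
X_L = ωL = 200 Ω
X_C = 1/(ωC) = 295 Ω
Net reactance X = X_L − X_C = -94.3 Ω
Z = 33.3 − j94.3 Ω
|Z| = √(33.3² + 94.3²) = 100 Ω
∠Z = arctan(-94.3/33.3) = -70.6°

-70.6°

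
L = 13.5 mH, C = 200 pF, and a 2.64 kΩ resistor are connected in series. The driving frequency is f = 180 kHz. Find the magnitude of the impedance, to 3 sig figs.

ω = 2πf = 1.131e+06 rad/s
X_L = ωL = 15300 Ω
X_C = 1/(ωC) = 4420 Ω
Net reactance X = X_L − X_C = 10800 Ω
Z = 2640 + j10800 Ω
|Z| = √(2640² + 10800²) = 11200 Ω

11200 Ω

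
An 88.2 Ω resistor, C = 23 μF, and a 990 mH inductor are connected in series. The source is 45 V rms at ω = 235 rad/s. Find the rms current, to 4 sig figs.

X_L = ωL = 232.7 Ω
X_C = 1/(ωC) = 185.0 Ω
Net reactance X = X_L − X_C = 47.64 Ω
Z = 88.20 + j47.64 Ω
|Z| = √(88.20² + 47.64²) = 100.2 Ω
I = V/|Z| = 45/100.2 = 448.9 mA

448.9 mA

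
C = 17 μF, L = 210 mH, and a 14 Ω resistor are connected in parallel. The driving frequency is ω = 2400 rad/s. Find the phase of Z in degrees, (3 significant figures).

X_L = ωL = 504 Ω
X_C = 1/(ωC) = 24.5 Ω
Parallel: admittances add. Y = 1/R + 1/(jωL) + jωC
Y = (0.0714 + j0.0388) S
|Y| = 0.0813 S → |Z| = 1/|Y| = 12.3 Ω, ∠Z = −∠Y = -28.5°

-28.5°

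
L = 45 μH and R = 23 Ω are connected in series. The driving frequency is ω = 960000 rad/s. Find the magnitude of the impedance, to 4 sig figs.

48.94 Ω

X_L = ωL = 43.20 Ω
Z = 23.00 + j43.20 Ω
|Z| = √(23.00² + 43.20²) = 48.94 Ω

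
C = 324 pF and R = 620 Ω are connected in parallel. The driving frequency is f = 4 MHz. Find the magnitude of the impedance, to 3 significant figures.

ω = 2πf = 2.513e+07 rad/s
X_C = 1/(ωC) = 123 Ω
Parallel: admittances add. Y = 1/R + jωC
Y = (0.00161 + j0.00814) S
|Y| = 0.00830 S → |Z| = 1/|Y| = 120 Ω, ∠Z = −∠Y = -78.8°

120 Ω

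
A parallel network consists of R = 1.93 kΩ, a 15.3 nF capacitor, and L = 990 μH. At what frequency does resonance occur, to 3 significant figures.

40.9 kHz

ω₀ = 1/√(LC) = 1/√(0.00099 × 1.53e-08) = 256900 rad/s
f₀ = ω₀/(2π) = 40.9 kHz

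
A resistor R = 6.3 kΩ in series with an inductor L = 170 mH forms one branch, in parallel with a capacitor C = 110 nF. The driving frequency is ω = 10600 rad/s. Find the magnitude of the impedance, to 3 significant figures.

X_L = ωL = 1800 Ω
X_C = 1/(ωC) = 858 Ω
Branch 1 (R+jX_L): Z₁ = 6300 + j1800 Ω, |Z₁| = 6550 Ω
Branch 2 (−jX_C): Z₂ = −j858 Ω
Parallel: Z = Z₁Z₂/(Z₁+Z₂), |Z| = 882 Ω, ∠Z = -82.6°

882 Ω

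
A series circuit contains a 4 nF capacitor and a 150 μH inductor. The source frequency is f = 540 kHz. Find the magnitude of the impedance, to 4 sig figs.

435.3 Ω

ω = 2πf = 3.393e+06 rad/s
X_L = ωL = 508.9 Ω
X_C = 1/(ωC) = 73.68 Ω
Net reactance X = X_L − X_C = 435.3 Ω
Z = j435.3 Ω
|Z| = √(0² + 435.3²) = 435.3 Ω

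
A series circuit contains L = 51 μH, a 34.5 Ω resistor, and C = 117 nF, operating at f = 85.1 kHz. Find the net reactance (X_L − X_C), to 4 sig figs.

11.28 Ω

ω = 2πf = 534700 rad/s
X_L = ωL = 27.27 Ω
X_C = 1/(ωC) = 15.98 Ω
X = 27.27 − 15.98 = 11.28 Ω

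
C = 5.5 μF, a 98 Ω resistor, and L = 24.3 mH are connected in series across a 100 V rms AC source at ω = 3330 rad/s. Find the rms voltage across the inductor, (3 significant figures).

79.7 V

X_L = ωL = 80.9 Ω
X_C = 1/(ωC) = 54.6 Ω
Net reactance X = X_L − X_C = 26.3 Ω
Z = 98.0 + j26.3 Ω
|Z| = √(98.0² + 26.3²) = 101 Ω
I = V/|Z| = 985 mA
V_L = I·|Z_L| = 0.985 × 80.9 = 79.7 V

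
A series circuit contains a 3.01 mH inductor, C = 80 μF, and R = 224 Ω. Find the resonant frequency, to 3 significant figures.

324 Hz

ω₀ = 1/√(LC) = 1/√(0.00301 × 8e-05) = 2038 rad/s
f₀ = ω₀/(2π) = 324 Hz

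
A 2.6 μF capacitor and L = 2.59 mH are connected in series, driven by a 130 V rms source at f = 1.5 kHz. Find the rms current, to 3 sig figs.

7.93 A

ω = 2πf = 9425 rad/s
X_L = ωL = 24.4 Ω
X_C = 1/(ωC) = 40.8 Ω
Net reactance X = X_L − X_C = -16.4 Ω
Z = − j16.4 Ω
|Z| = √(0² + 16.4²) = 16.4 Ω
I = V/|Z| = 130/16.4 = 7.93 A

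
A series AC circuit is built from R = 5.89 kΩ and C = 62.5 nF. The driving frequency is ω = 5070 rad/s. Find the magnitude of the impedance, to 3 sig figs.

X_C = 1/(ωC) = 3160 Ω
Z = 5890 − j3160 Ω
|Z| = √(5890² + 3160²) = 6680 Ω

6680 Ω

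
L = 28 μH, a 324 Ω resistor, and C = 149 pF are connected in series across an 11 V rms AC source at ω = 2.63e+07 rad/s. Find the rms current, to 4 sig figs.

18.96 mA

X_L = ωL = 736.4 Ω
X_C = 1/(ωC) = 255.2 Ω
Net reactance X = X_L − X_C = 481.2 Ω
Z = 324.0 + j481.2 Ω
|Z| = √(324.0² + 481.2²) = 580.1 Ω
I = V/|Z| = 11/580.1 = 18.96 mA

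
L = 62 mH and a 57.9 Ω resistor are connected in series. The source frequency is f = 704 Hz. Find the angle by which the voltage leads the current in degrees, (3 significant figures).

ω = 2πf = 4423 rad/s
X_L = ωL = 274 Ω
Z = 57.9 + j274 Ω
|Z| = √(57.9² + 274²) = 280 Ω
∠Z = arctan(274/57.9) = 78.1°

78.1°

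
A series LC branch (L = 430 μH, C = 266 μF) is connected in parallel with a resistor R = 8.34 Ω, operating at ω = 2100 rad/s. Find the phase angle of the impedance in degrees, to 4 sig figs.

X_L = ωL = 0.9030 Ω
X_C = 1/(ωC) = 1.790 Ω
Branch 1: Z₁ = R = 8.340 Ω
Branch 2 (series LC): Z₂ = j(X_L − X_C) = −j0.8872 Ω
Parallel: Z = Z₁Z₂/(Z₁+Z₂), |Z| = 0.8822 Ω, ∠Z = -83.93°

-83.93°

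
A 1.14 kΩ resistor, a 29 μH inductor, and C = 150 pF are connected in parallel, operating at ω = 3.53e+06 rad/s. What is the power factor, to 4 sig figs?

X_L = ωL = 102.4 Ω
X_C = 1/(ωC) = 1889 Ω
Parallel: admittances add. Y = 1/R + 1/(jωL) + jωC
Y = (0.0008772 − j0.009239) S
|Y| = 0.009281 S → |Z| = 1/|Y| = 107.8 Ω, ∠Z = −∠Y = 84.58°
cos φ = cos(84.58°) = 0.09452

0.09452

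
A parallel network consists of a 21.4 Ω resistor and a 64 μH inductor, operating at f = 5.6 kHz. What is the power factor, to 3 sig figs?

ω = 2πf = 35190 rad/s
X_L = ωL = 2.25 Ω
Parallel: admittances add. Y = 1/R + 1/(jωL)
Y = (0.0467 − j0.444) S
|Y| = 0.447 S → |Z| = 1/|Y| = 2.24 Ω, ∠Z = −∠Y = 84.0°
cos φ = cos(84.0°) = 0.105

0.105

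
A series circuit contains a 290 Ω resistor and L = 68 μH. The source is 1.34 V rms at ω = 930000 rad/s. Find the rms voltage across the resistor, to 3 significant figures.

1.31 V

X_L = ωL = 63.2 Ω
Z = 290 + j63.2 Ω
|Z| = √(290² + 63.2²) = 297 Ω
I = V/|Z| = 4.51 mA
V_R = I·|Z_R| = 0.00451 × 290 = 1.31 V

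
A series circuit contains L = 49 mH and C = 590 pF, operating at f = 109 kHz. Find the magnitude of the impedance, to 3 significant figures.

ω = 2πf = 684900 rad/s
X_L = ωL = 33600 Ω
X_C = 1/(ωC) = 2470 Ω
Net reactance X = X_L − X_C = 31100 Ω
Z = j31100 Ω
|Z| = √(0² + 31100²) = 31100 Ω

31100 Ω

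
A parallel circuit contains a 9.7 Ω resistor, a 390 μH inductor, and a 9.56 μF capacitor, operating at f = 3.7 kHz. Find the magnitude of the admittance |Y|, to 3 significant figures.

ω = 2πf = 23250 rad/s
X_L = ωL = 9.07 Ω
X_C = 1/(ωC) = 4.50 Ω
Parallel: admittances add. Y = 1/R + 1/(jωL) + jωC
Y = (0.103 + j0.112) S
|Y| = 0.152 S → |Z| = 1/|Y| = 6.57 Ω, ∠Z = −∠Y = -47.4°

152 mS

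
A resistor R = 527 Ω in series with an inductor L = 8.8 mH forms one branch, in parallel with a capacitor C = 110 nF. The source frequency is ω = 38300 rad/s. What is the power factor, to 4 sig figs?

X_L = ωL = 337.0 Ω
X_C = 1/(ωC) = 237.4 Ω
Branch 1 (R+jX_L): Z₁ = 527.0 + j337.0 Ω, |Z₁| = 625.6 Ω
Branch 2 (−jX_C): Z₂ = −j237.4 Ω
Parallel: Z = Z₁Z₂/(Z₁+Z₂), |Z| = 276.8 Ω, ∠Z = -68.11°
cos φ = cos(-68.11°) = 0.3728

0.3728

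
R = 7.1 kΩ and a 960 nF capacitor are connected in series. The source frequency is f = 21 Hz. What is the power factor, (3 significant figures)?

ω = 2πf = 131.9 rad/s
X_C = 1/(ωC) = 7890 Ω
Z = 7100 − j7890 Ω
|Z| = √(7100² + 7890²) = 10600 Ω
∠Z = arctan(-7890/7100) = -48.0°
cos φ = cos(-48.0°) = 0.669

0.669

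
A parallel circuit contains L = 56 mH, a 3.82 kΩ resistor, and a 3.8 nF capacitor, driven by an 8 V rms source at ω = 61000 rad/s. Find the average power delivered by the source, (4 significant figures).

X_L = ωL = 3416 Ω
X_C = 1/(ωC) = 4314 Ω
Parallel: admittances add. Y = 1/R + 1/(jωL) + jωC
Y = (0.0002618 − j6.094e-05) S
|Y| = 0.0002688 S → |Z| = 1/|Y| = 3721 Ω, ∠Z = −∠Y = 13.10°
I = V/|Z| = 2.150 mA
P = VI cos φ = 8 × 0.002150 × cos(13.10°) = 16.75 mW

16.75 mW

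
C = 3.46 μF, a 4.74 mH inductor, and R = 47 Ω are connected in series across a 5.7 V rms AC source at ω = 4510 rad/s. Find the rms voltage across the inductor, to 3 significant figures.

1.92 V

X_L = ωL = 21.4 Ω
X_C = 1/(ωC) = 64.1 Ω
Net reactance X = X_L − X_C = -42.7 Ω
Z = 47.0 − j42.7 Ω
|Z| = √(47.0² + 42.7²) = 63.5 Ω
I = V/|Z| = 89.8 mA
V_L = I·|Z_L| = 0.0898 × 21.4 = 1.92 V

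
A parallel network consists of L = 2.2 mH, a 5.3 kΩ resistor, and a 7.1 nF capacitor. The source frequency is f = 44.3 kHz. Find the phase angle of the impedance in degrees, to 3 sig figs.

-61.2°

ω = 2πf = 278300 rad/s
X_L = ωL = 612 Ω
X_C = 1/(ωC) = 506 Ω
Parallel: admittances add. Y = 1/R + 1/(jωL) + jωC
Y = (0.000189 + j0.000343) S
|Y| = 0.000392 S → |Z| = 1/|Y| = 2550 Ω, ∠Z = −∠Y = -61.2°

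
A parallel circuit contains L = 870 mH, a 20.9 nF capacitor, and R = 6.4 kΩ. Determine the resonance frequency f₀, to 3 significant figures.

ω₀ = 1/√(LC) = 1/√(0.87 × 2.09e-08) = 7416 rad/s
f₀ = ω₀/(2π) = 1.18 kHz

1.18 kHz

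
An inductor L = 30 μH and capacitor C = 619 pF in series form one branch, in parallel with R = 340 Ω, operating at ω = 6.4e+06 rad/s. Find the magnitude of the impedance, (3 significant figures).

X_L = ωL = 192 Ω
X_C = 1/(ωC) = 252 Ω
Branch 1: Z₁ = R = 340 Ω
Branch 2 (series LC): Z₂ = j(X_L − X_C) = −j60.4 Ω
Parallel: Z = Z₁Z₂/(Z₁+Z₂), |Z| = 59.5 Ω, ∠Z = -79.9°

59.5 Ω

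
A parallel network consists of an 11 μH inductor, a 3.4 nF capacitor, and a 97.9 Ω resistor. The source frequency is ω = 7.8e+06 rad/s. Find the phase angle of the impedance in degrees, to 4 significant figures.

X_L = ωL = 85.80 Ω
X_C = 1/(ωC) = 37.71 Ω
Parallel: admittances add. Y = 1/R + 1/(jωL) + jωC
Y = (0.01021 + j0.01486) S
|Y| = 0.01804 S → |Z| = 1/|Y| = 55.44 Ω, ∠Z = −∠Y = -55.51°

-55.51°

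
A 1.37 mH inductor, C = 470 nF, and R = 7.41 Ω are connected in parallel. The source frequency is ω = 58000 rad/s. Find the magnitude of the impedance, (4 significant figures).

7.367 Ω

X_L = ωL = 79.46 Ω
X_C = 1/(ωC) = 36.68 Ω
Parallel: admittances add. Y = 1/R + 1/(jωL) + jωC
Y = (0.1350 + j0.01468) S
|Y| = 0.1357 S → |Z| = 1/|Y| = 7.367 Ω, ∠Z = −∠Y = -6.206°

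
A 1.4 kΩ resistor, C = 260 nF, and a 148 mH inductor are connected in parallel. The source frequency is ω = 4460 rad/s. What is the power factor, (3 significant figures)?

X_L = ωL = 660 Ω
X_C = 1/(ωC) = 862 Ω
Parallel: admittances add. Y = 1/R + 1/(jωL) + jωC
Y = (0.000714 − j0.000355) S
|Y| = 0.000798 S → |Z| = 1/|Y| = 1250 Ω, ∠Z = −∠Y = 26.5°
cos φ = cos(26.5°) = 0.895

0.895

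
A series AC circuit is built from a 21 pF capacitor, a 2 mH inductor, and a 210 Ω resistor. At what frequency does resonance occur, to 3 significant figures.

ω₀ = 1/√(LC) = 1/√(0.002 × 2.1e-11) = 4.88e+06 rad/s
f₀ = ω₀/(2π) = 777 kHz

777 kHz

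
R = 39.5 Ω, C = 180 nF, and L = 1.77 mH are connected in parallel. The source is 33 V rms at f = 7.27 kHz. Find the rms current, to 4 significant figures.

ω = 2πf = 45680 rad/s
X_L = ωL = 80.85 Ω
X_C = 1/(ωC) = 121.6 Ω
Parallel: admittances add. Y = 1/R + 1/(jωL) + jωC
Y = (0.02532 − j0.004146) S
|Y| = 0.02565 S → |Z| = 1/|Y| = 38.98 Ω, ∠Z = −∠Y = 9.301°
I = V/|Z| = 33/38.98 = 846.6 mA

846.6 mA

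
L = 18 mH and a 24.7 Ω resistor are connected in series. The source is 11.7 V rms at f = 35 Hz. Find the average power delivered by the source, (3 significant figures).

ω = 2πf = 219.9 rad/s
X_L = ωL = 3.96 Ω
Z = 24.7 + j3.96 Ω
|Z| = √(24.7² + 3.96²) = 25.0 Ω
∠Z = arctan(3.96/24.7) = 9.10°
I = V/|Z| = 468 mA
P = VI cos φ = 11.7 × 0.468 × cos(9.10°) = 5.40 W

5.40 W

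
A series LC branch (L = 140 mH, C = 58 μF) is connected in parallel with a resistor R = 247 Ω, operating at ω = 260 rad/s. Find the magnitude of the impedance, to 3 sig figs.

29.7 Ω

X_L = ωL = 36.4 Ω
X_C = 1/(ωC) = 66.3 Ω
Branch 1: Z₁ = R = 247 Ω
Branch 2 (series LC): Z₂ = j(X_L − X_C) = −j29.9 Ω
Parallel: Z = Z₁Z₂/(Z₁+Z₂), |Z| = 29.7 Ω, ∠Z = -83.1°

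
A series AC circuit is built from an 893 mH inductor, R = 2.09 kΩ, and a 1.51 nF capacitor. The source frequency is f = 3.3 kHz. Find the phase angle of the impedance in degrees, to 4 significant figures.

-81.15°

ω = 2πf = 20730 rad/s
X_L = ωL = 18520 Ω
X_C = 1/(ωC) = 31940 Ω
Net reactance X = X_L − X_C = -13420 Ω
Z = 2090 − j13420 Ω
|Z| = √(2090² + 13420²) = 13590 Ω
∠Z = arctan(-13420/2090) = -81.15°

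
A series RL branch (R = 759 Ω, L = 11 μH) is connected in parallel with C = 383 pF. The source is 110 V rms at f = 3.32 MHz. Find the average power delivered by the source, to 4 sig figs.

ω = 2πf = 2.086e+07 rad/s
X_L = ωL = 229.5 Ω
X_C = 1/(ωC) = 125.2 Ω
Branch 1 (R+jX_L): Z₁ = 759.0 + j229.5 Ω, |Z₁| = 792.9 Ω
Branch 2 (−jX_C): Z₂ = −j125.2 Ω
Parallel: Z = Z₁Z₂/(Z₁+Z₂), |Z| = 129.5 Ω, ∠Z = -81.00°
I = V/|Z| = 849.1 mA
P = VI cos φ = 110 × 0.8491 × cos(-81.00°) = 14.61 W

14.61 W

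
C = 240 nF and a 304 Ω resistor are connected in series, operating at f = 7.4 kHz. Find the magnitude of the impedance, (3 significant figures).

317 Ω

ω = 2πf = 46500 rad/s
X_C = 1/(ωC) = 89.6 Ω
Z = 304 − j89.6 Ω
|Z| = √(304² + 89.6²) = 317 Ω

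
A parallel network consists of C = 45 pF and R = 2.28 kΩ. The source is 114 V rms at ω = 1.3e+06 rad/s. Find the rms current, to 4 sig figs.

50.44 mA

X_C = 1/(ωC) = 17090 Ω
Parallel: admittances add. Y = 1/R + jωC
Y = (0.0004386 + j5.85e-05) S
|Y| = 0.0004425 S → |Z| = 1/|Y| = 2260 Ω, ∠Z = −∠Y = -7.597°
I = V/|Z| = 114/2260 = 50.44 mA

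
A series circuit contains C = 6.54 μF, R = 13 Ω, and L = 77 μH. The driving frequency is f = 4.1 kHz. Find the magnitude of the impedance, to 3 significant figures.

13.6 Ω

ω = 2πf = 25760 rad/s
X_L = ωL = 1.98 Ω
X_C = 1/(ωC) = 5.94 Ω
Net reactance X = X_L − X_C = -3.95 Ω
Z = 13.0 − j3.95 Ω
|Z| = √(13.0² + 3.95²) = 13.6 Ω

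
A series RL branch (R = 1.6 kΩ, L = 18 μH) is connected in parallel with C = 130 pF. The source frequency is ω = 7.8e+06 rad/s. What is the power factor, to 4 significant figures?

X_L = ωL = 140.4 Ω
X_C = 1/(ωC) = 986.2 Ω
Branch 1 (R+jX_L): Z₁ = 1600 + j140.4 Ω, |Z₁| = 1606 Ω
Branch 2 (−jX_C): Z₂ = −j986.2 Ω
Parallel: Z = Z₁Z₂/(Z₁+Z₂), |Z| = 875.2 Ω, ∠Z = -57.12°
cos φ = cos(-57.12°) = 0.5428

0.5428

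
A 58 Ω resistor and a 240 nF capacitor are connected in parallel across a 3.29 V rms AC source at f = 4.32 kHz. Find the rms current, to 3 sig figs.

60.6 mA

ω = 2πf = 27140 rad/s
X_C = 1/(ωC) = 154 Ω
Parallel: admittances add. Y = 1/R + jωC
Y = (0.0172 + j0.00651) S
|Y| = 0.0184 S → |Z| = 1/|Y| = 54.3 Ω, ∠Z = −∠Y = -20.7°
I = V/|Z| = 3.29/54.3 = 60.6 mA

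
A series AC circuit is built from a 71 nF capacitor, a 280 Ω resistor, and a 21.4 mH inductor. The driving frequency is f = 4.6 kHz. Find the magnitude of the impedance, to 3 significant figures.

ω = 2πf = 28900 rad/s
X_L = ωL = 619 Ω
X_C = 1/(ωC) = 487 Ω
Net reactance X = X_L − X_C = 131 Ω
Z = 280 + j131 Ω
|Z| = √(280² + 131²) = 309 Ω

309 Ω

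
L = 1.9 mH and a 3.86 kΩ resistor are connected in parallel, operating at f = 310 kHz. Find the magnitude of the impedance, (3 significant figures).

2670 Ω

ω = 2πf = 1.948e+06 rad/s
X_L = ωL = 3700 Ω
Parallel: admittances add. Y = 1/R + 1/(jωL)
Y = (0.000259 − j0.000270) S
|Y| = 0.000374 S → |Z| = 1/|Y| = 2670 Ω, ∠Z = −∠Y = 46.2°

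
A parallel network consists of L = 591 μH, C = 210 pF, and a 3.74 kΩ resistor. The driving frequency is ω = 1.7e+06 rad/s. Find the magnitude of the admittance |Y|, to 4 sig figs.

X_L = ωL = 1005 Ω
X_C = 1/(ωC) = 2801 Ω
Parallel: admittances add. Y = 1/R + 1/(jωL) + jωC
Y = (0.0002674 − j0.0006383) S
|Y| = 0.0006921 S → |Z| = 1/|Y| = 1445 Ω, ∠Z = −∠Y = 67.27°

692.1 μS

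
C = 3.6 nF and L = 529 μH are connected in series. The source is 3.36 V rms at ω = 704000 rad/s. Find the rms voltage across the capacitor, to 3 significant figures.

X_L = ωL = 372 Ω
X_C = 1/(ωC) = 395 Ω
Net reactance X = X_L − X_C = -22.2 Ω
Z = − j22.2 Ω
|Z| = √(0² + 22.2²) = 22.2 Ω
I = V/|Z| = 152 mA
V_C = I·|Z_C| = 0.152 × 395 = 59.8 V

59.8 V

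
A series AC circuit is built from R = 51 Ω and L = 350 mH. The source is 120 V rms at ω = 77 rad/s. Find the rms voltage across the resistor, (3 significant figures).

X_L = ωL = 26.9 Ω
Z = 51.0 + j26.9 Ω
|Z| = √(51.0² + 26.9²) = 57.7 Ω
I = V/|Z| = 2.08 A
V_R = I·|Z_R| = 2.08 × 51.0 = 106 V

106 V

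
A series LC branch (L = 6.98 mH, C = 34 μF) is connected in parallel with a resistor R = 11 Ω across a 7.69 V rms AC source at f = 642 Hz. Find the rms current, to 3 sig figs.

790 mA

ω = 2πf = 4034 rad/s
X_L = ωL = 28.2 Ω
X_C = 1/(ωC) = 7.29 Ω
Branch 1: Z₁ = R = 11.0 Ω
Branch 2 (series LC): Z₂ = j(X_L − X_C) = j20.9 Ω
Parallel: Z = Z₁Z₂/(Z₁+Z₂), |Z| = 9.73 Ω, ∠Z = 27.8°
I = V/|Z| = 7.69/9.73 = 790 mA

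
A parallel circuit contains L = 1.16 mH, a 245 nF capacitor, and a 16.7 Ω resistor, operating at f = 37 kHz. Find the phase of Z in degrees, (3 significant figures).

ω = 2πf = 232500 rad/s
X_L = ωL = 270 Ω
X_C = 1/(ωC) = 17.6 Ω
Parallel: admittances add. Y = 1/R + 1/(jωL) + jωC
Y = (0.0599 + j0.0532) S
|Y| = 0.0801 S → |Z| = 1/|Y| = 12.5 Ω, ∠Z = −∠Y = -41.6°

-41.6°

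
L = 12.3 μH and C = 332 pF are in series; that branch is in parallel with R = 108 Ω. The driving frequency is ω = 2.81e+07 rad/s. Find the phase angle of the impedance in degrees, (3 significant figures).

24.4°

X_L = ωL = 346 Ω
X_C = 1/(ωC) = 107 Ω
Branch 1: Z₁ = R = 108 Ω
Branch 2 (series LC): Z₂ = j(X_L − X_C) = j238 Ω
Parallel: Z = Z₁Z₂/(Z₁+Z₂), |Z| = 98.4 Ω, ∠Z = 24.4°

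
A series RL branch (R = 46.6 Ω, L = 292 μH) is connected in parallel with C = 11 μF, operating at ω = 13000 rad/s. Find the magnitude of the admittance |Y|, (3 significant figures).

143 mS

X_L = ωL = 3.80 Ω
X_C = 1/(ωC) = 6.99 Ω
Branch 1 (R+jX_L): Z₁ = 46.6 + j3.80 Ω, |Z₁| = 46.8 Ω
Branch 2 (−jX_C): Z₂ = −j6.99 Ω
Parallel: Z = Z₁Z₂/(Z₁+Z₂), |Z| = 7.00 Ω, ∠Z = -81.4°
|Y| = 1/|Z| = 143 mS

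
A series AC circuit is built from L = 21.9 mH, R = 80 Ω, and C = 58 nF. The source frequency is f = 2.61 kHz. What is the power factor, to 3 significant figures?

ω = 2πf = 16400 rad/s
X_L = ωL = 359 Ω
X_C = 1/(ωC) = 1050 Ω
Net reactance X = X_L − X_C = -692 Ω
Z = 80.0 − j692 Ω
|Z| = √(80.0² + 692²) = 697 Ω
∠Z = arctan(-692/80.0) = -83.4°
cos φ = cos(-83.4°) = 0.115

0.115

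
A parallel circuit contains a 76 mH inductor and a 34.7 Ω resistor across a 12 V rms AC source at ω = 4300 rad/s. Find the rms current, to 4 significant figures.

X_L = ωL = 326.8 Ω
Parallel: admittances add. Y = 1/R + 1/(jωL)
Y = (0.02882 − j0.003060) S
|Y| = 0.02898 S → |Z| = 1/|Y| = 34.51 Ω, ∠Z = −∠Y = 6.061°
I = V/|Z| = 12/34.51 = 347.8 mA

347.8 mA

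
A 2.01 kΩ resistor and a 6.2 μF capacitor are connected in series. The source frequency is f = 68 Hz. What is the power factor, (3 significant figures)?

ω = 2πf = 427.3 rad/s
X_C = 1/(ωC) = 378 Ω
Z = 2010 − j378 Ω
|Z| = √(2010² + 378²) = 2050 Ω
∠Z = arctan(-378/2010) = -10.6°
cos φ = cos(-10.6°) = 0.983

0.983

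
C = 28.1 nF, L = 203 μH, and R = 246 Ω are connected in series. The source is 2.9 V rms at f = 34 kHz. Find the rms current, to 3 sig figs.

ω = 2πf = 213600 rad/s
X_L = ωL = 43.4 Ω
X_C = 1/(ωC) = 167 Ω
Net reactance X = X_L − X_C = -123 Ω
Z = 246 − j123 Ω
|Z| = √(246² + 123²) = 275 Ω
I = V/|Z| = 2.9/275 = 10.5 mA

10.5 mA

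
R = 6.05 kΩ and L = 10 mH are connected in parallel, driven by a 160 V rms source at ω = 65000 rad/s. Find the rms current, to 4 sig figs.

247.6 mA

X_L = ωL = 650.0 Ω
Parallel: admittances add. Y = 1/R + 1/(jωL)
Y = (0.0001653 − j0.001538) S
|Y| = 0.001547 S → |Z| = 1/|Y| = 646.3 Ω, ∠Z = −∠Y = 83.87°
I = V/|Z| = 160/646.3 = 247.6 mA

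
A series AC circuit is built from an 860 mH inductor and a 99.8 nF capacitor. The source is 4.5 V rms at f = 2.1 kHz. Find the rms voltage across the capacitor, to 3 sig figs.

ω = 2πf = 13190 rad/s
X_L = ωL = 11300 Ω
X_C = 1/(ωC) = 759 Ω
Net reactance X = X_L − X_C = 10600 Ω
Z = j10600 Ω
|Z| = √(0² + 10600²) = 10600 Ω
I = V/|Z| = 425 μA
V_C = I·|Z_C| = 0.000425 × 759 = 0.323 V

0.323 V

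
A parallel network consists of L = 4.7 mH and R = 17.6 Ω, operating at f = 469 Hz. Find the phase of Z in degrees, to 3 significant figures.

ω = 2πf = 2947 rad/s
X_L = ωL = 13.9 Ω
Parallel: admittances add. Y = 1/R + 1/(jωL)
Y = (0.0568 − j0.0722) S
|Y| = 0.0919 S → |Z| = 1/|Y| = 10.9 Ω, ∠Z = −∠Y = 51.8°

51.8°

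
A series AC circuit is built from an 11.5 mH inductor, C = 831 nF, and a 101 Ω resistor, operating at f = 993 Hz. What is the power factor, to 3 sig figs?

ω = 2πf = 6239 rad/s
X_L = ωL = 71.8 Ω
X_C = 1/(ωC) = 193 Ω
Net reactance X = X_L − X_C = -121 Ω
Z = 101 − j121 Ω
|Z| = √(101² + 121²) = 158 Ω
∠Z = arctan(-121/101) = -50.2°
cos φ = cos(-50.2°) = 0.640

0.640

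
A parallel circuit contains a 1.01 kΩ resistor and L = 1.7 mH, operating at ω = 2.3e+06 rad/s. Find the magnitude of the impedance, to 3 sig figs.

X_L = ωL = 3910 Ω
Parallel: admittances add. Y = 1/R + 1/(jωL)
Y = (0.000990 − j0.000256) S
|Y| = 0.00102 S → |Z| = 1/|Y| = 978 Ω, ∠Z = −∠Y = 14.5°

978 Ω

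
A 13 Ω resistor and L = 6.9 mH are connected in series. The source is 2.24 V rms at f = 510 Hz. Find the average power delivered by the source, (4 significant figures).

99.15 mW

ω = 2πf = 3204 rad/s
X_L = ωL = 22.11 Ω
Z = 13.00 + j22.11 Ω
|Z| = √(13.00² + 22.11²) = 25.65 Ω
∠Z = arctan(22.11/13.00) = 59.55°
I = V/|Z| = 87.33 mA
P = VI cos φ = 2.24 × 0.08733 × cos(59.55°) = 99.15 mW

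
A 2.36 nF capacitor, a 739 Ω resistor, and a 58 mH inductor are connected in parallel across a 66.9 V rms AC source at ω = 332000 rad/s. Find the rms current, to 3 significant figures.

X_L = ωL = 19300 Ω
X_C = 1/(ωC) = 1280 Ω
Parallel: admittances add. Y = 1/R + 1/(jωL) + jωC
Y = (0.00135 + j0.000732) S
|Y| = 0.00154 S → |Z| = 1/|Y| = 650 Ω, ∠Z = −∠Y = -28.4°
I = V/|Z| = 66.9/650 = 103 mA

103 mA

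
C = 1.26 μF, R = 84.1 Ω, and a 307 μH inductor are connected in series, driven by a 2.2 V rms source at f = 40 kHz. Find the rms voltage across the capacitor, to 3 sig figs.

0.0620 V

ω = 2πf = 251300 rad/s
X_L = ωL = 77.2 Ω
X_C = 1/(ωC) = 3.16 Ω
Net reactance X = X_L − X_C = 74.0 Ω
Z = 84.1 + j74.0 Ω
|Z| = √(84.1² + 74.0²) = 112 Ω
I = V/|Z| = 19.6 mA
V_C = I·|Z_C| = 0.0196 × 3.16 = 0.0620 V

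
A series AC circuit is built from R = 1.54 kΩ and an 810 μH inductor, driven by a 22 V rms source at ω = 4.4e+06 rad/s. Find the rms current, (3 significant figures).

X_L = ωL = 3560 Ω
Z = 1540 + j3560 Ω
|Z| = √(1540² + 3560²) = 3880 Ω
I = V/|Z| = 22/3880 = 5.67 mA

5.67 mA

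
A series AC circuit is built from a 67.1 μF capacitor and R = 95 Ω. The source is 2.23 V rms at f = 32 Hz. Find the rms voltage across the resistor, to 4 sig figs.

ω = 2πf = 201.1 rad/s
X_C = 1/(ωC) = 74.12 Ω
Z = 95.00 − j74.12 Ω
|Z| = √(95.00² + 74.12²) = 120.5 Ω
I = V/|Z| = 18.51 mA
V_R = I·|Z_R| = 0.01851 × 95.00 = 1.758 V

1.758 V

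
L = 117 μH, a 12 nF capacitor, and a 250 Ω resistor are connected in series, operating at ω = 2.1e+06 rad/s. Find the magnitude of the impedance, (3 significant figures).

324 Ω

X_L = ωL = 246 Ω
X_C = 1/(ωC) = 39.7 Ω
Net reactance X = X_L − X_C = 206 Ω
Z = 250 + j206 Ω
|Z| = √(250² + 206²) = 324 Ω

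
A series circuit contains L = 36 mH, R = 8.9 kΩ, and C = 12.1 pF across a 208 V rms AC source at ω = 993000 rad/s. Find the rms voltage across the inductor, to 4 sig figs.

X_L = ωL = 35750 Ω
X_C = 1/(ωC) = 83230 Ω
Net reactance X = X_L − X_C = -47480 Ω
Z = 8900 − j47480 Ω
|Z| = √(8900² + 47480²) = 48310 Ω
I = V/|Z| = 4.306 mA
V_L = I·|Z_L| = 0.004306 × 35750 = 153.9 V

153.9 V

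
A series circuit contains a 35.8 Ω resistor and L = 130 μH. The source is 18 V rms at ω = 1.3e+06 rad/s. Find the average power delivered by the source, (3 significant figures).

389 mW

X_L = ωL = 169 Ω
Z = 35.8 + j169 Ω
|Z| = √(35.8² + 169²) = 173 Ω
∠Z = arctan(169/35.8) = 78.0°
I = V/|Z| = 104 mA
P = VI cos φ = 18 × 0.104 × cos(78.0°) = 389 mW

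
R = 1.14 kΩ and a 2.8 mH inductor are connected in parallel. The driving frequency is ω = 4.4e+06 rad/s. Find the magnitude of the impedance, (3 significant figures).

X_L = ωL = 12300 Ω
Parallel: admittances add. Y = 1/R + 1/(jωL)
Y = (0.000877 − j8.12e-05) S
|Y| = 0.000881 S → |Z| = 1/|Y| = 1140 Ω, ∠Z = −∠Y = 5.29°

1140 Ω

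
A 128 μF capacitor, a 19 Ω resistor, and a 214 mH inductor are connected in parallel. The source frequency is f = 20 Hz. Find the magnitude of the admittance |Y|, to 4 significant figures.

ω = 2πf = 125.7 rad/s
X_L = ωL = 26.89 Ω
X_C = 1/(ωC) = 62.17 Ω
Parallel: admittances add. Y = 1/R + 1/(jωL) + jωC
Y = (0.05263 − j0.02110) S
|Y| = 0.05670 S → |Z| = 1/|Y| = 17.64 Ω, ∠Z = −∠Y = 21.85°

56.70 mS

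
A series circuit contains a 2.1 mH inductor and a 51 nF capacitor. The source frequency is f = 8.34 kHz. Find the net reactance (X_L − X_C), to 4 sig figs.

-264.1 Ω

ω = 2πf = 52400 rad/s
X_L = ωL = 110.0 Ω
X_C = 1/(ωC) = 374.2 Ω
X = 110.0 − 374.2 = -264.1 Ω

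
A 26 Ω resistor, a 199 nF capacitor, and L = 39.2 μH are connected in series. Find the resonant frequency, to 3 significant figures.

ω₀ = 1/√(LC) = 1/√(3.92e-05 × 1.99e-07) = 358000 rad/s
f₀ = ω₀/(2π) = 57.0 kHz

57.0 kHz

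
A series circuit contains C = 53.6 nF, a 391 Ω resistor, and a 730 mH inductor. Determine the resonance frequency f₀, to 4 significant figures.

804.6 Hz

ω₀ = 1/√(LC) = 1/√(0.73 × 5.36e-08) = 5055 rad/s
f₀ = ω₀/(2π) = 804.6 Hz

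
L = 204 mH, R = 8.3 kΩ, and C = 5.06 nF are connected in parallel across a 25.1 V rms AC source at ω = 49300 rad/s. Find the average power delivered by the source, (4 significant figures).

75.90 mW

X_L = ωL = 10060 Ω
X_C = 1/(ωC) = 4009 Ω
Parallel: admittances add. Y = 1/R + 1/(jωL) + jωC
Y = (0.0001205 + j0.0001500) S
|Y| = 0.0001924 S → |Z| = 1/|Y| = 5197 Ω, ∠Z = −∠Y = -51.23°
I = V/|Z| = 4.830 mA
P = VI cos φ = 25.1 × 0.004830 × cos(-51.23°) = 75.90 mW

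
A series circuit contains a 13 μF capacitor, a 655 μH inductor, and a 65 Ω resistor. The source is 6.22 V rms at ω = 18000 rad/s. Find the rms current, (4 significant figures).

95.06 mA

X_L = ωL = 11.79 Ω
X_C = 1/(ωC) = 4.274 Ω
Net reactance X = X_L − X_C = 7.516 Ω
Z = 65.00 + j7.516 Ω
|Z| = √(65.00² + 7.516²) = 65.43 Ω
I = V/|Z| = 6.22/65.43 = 95.06 mA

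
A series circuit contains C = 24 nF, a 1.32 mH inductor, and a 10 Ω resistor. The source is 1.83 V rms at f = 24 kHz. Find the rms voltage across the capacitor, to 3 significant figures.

6.49 V

ω = 2πf = 150800 rad/s
X_L = ωL = 199 Ω
X_C = 1/(ωC) = 276 Ω
Net reactance X = X_L − X_C = -77.3 Ω
Z = 10.0 − j77.3 Ω
|Z| = √(10.0² + 77.3²) = 77.9 Ω
I = V/|Z| = 23.5 mA
V_C = I·|Z_C| = 0.0235 × 276 = 6.49 V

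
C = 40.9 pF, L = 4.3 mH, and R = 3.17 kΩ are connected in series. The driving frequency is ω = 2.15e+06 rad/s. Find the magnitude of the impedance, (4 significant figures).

X_L = ωL = 9245 Ω
X_C = 1/(ωC) = 11370 Ω
Net reactance X = X_L − X_C = -2127 Ω
Z = 3170 − j2127 Ω
|Z| = √(3170² + 2127²) = 3817 Ω

3817 Ω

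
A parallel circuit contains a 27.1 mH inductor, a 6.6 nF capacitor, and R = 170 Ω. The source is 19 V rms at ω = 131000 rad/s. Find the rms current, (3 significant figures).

X_L = ωL = 3550 Ω
X_C = 1/(ωC) = 1160 Ω
Parallel: admittances add. Y = 1/R + 1/(jωL) + jωC
Y = (0.00588 + j0.000583) S
|Y| = 0.00591 S → |Z| = 1/|Y| = 169 Ω, ∠Z = −∠Y = -5.66°
I = V/|Z| = 19/169 = 112 mA

112 mA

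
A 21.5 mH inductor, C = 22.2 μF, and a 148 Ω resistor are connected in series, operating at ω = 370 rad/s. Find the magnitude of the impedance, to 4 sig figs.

X_L = ωL = 7.955 Ω
X_C = 1/(ωC) = 121.7 Ω
Net reactance X = X_L − X_C = -113.8 Ω
Z = 148.0 − j113.8 Ω
|Z| = √(148.0² + 113.8²) = 186.7 Ω

186.7 Ω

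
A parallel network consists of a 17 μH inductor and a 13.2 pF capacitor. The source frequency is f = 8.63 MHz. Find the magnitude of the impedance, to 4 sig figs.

ω = 2πf = 5.422e+07 rad/s
X_L = ωL = 921.8 Ω
X_C = 1/(ωC) = 1397 Ω
Parallel: admittances add. Y = 1/(jωL) + jωC
Y = (0 − j0.0003691) S
|Y| = 0.0003691 S → |Z| = 1/|Y| = 2710 Ω, ∠Z = −∠Y = 90.00°

2710 Ω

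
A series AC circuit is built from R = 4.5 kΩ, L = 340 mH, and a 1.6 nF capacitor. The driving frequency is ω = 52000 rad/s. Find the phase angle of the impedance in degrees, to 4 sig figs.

51.52°

X_L = ωL = 17680 Ω
X_C = 1/(ωC) = 12020 Ω
Net reactance X = X_L − X_C = 5661 Ω
Z = 4500 + j5661 Ω
|Z| = √(4500² + 5661²) = 7231 Ω
∠Z = arctan(5661/4500) = 51.52°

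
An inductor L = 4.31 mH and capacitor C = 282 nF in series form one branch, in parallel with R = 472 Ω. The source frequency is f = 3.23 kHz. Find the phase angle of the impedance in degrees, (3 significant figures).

-79.5°

ω = 2πf = 20290 rad/s
X_L = ωL = 87.5 Ω
X_C = 1/(ωC) = 175 Ω
Branch 1: Z₁ = R = 472 Ω
Branch 2 (series LC): Z₂ = j(X_L − X_C) = −j87.3 Ω
Parallel: Z = Z₁Z₂/(Z₁+Z₂), |Z| = 85.8 Ω, ∠Z = -79.5°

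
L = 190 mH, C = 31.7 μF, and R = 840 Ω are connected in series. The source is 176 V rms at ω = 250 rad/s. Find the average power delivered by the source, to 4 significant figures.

36.56 W

X_L = ωL = 47.50 Ω
X_C = 1/(ωC) = 126.2 Ω
Net reactance X = X_L − X_C = -78.68 Ω
Z = 840.0 − j78.68 Ω
|Z| = √(840.0² + 78.68²) = 843.7 Ω
∠Z = arctan(-78.68/840.0) = -5.351°
I = V/|Z| = 208.6 mA
P = VI cos φ = 176 × 0.2086 × cos(-5.351°) = 36.56 W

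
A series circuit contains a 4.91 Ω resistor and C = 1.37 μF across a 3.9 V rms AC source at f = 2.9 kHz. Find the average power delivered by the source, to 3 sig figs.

ω = 2πf = 18220 rad/s
X_C = 1/(ωC) = 40.1 Ω
Z = 4.91 − j40.1 Ω
|Z| = √(4.91² + 40.1²) = 40.4 Ω
∠Z = arctan(-40.1/4.91) = -83.0°
I = V/|Z| = 96.6 mA
P = VI cos φ = 3.9 × 0.0966 × cos(-83.0°) = 45.8 mW

45.8 mW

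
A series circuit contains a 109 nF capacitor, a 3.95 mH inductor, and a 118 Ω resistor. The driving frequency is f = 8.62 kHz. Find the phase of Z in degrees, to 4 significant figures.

20.68°

ω = 2πf = 54160 rad/s
X_L = ωL = 213.9 Ω
X_C = 1/(ωC) = 169.4 Ω
Net reactance X = X_L − X_C = 44.55 Ω
Z = 118.0 + j44.55 Ω
|Z| = √(118.0² + 44.55²) = 126.1 Ω
∠Z = arctan(44.55/118.0) = 20.68°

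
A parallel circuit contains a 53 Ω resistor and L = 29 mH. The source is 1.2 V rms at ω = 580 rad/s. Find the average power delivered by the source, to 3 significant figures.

X_L = ωL = 16.8 Ω
Parallel: admittances add. Y = 1/R + 1/(jωL)
Y = (0.0189 − j0.0595) S
|Y| = 0.0624 S → |Z| = 1/|Y| = 16.0 Ω, ∠Z = −∠Y = 72.4°
I = V/|Z| = 74.9 mA
P = VI cos φ = 1.2 × 0.0749 × cos(72.4°) = 27.2 mW

27.2 mW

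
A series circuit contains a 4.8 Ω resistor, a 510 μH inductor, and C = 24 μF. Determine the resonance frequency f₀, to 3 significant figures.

ω₀ = 1/√(LC) = 1/√(0.00051 × 2.4e-05) = 9039 rad/s
f₀ = ω₀/(2π) = 1.44 kHz

1.44 kHz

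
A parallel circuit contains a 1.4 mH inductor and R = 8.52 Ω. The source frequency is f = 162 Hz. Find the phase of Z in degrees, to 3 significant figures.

ω = 2πf = 1018 rad/s
X_L = ωL = 1.43 Ω
Parallel: admittances add. Y = 1/R + 1/(jωL)
Y = (0.117 − j0.702) S
|Y| = 0.711 S → |Z| = 1/|Y| = 1.41 Ω, ∠Z = −∠Y = 80.5°

80.5°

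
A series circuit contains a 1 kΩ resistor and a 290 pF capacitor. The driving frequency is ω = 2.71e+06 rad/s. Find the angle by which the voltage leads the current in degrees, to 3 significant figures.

-51.8°

X_C = 1/(ωC) = 1270 Ω
Z = 1000 − j1270 Ω
|Z| = √(1000² + 1270²) = 1620 Ω
∠Z = arctan(-1270/1000) = -51.8°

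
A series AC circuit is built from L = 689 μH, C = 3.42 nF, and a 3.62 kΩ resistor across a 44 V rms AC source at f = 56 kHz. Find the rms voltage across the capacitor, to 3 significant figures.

9.97 V

ω = 2πf = 351900 rad/s
X_L = ωL = 242 Ω
X_C = 1/(ωC) = 831 Ω
Net reactance X = X_L − X_C = -589 Ω
Z = 3620 − j589 Ω
|Z| = √(3620² + 589²) = 3670 Ω
I = V/|Z| = 12.0 mA
V_C = I·|Z_C| = 0.0120 × 831 = 9.97 V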